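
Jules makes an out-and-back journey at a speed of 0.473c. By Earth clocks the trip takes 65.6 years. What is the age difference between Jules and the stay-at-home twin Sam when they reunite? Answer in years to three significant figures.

γ = 1/√(1 − 0.473²) = 1/√0.7763 = 1.135
Jules's elapsed proper time: τ = 65.6/1.135 = 57.80 years.
Age gap = Δt − τ = 65.6 − 57.80 years.

Δt − τ = 7.80 years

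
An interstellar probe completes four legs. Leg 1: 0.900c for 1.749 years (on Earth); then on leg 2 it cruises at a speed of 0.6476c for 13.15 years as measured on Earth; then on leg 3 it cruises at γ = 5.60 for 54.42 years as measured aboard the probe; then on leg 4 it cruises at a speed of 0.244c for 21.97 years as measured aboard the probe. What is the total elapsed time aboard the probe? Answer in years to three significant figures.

Leg 1: γ = 1/√(1 − 0.900²) = 1/√0.1900 = 2.294; τ_1 = 1.749/2.294 = 0.7624 years.
Leg 2: γ = 1/√(1 − 0.6476²) = 1/√0.5806 = 1.312; τ_2 = 13.15/1.312 = 10.02 years.
Leg 3: 54.42 years is already measured aboard the probe.
Leg 4: 21.97 years is already measured aboard the probe.
Total: 0.7624 + 10.02 + 54.42 + 21.97 years.

τ = 87.2 years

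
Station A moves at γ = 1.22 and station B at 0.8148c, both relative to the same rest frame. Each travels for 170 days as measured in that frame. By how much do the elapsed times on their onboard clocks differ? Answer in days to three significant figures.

A: γ = 1.22; τ_A = 170/1.220 = 139.3 days.
B: γ = 1/√(1 − 0.8148²) = 1/√0.3361 = 1.725; τ_B = 170/1.725 = 98.56 days.

|τ_A − τ_B| = 40.8 days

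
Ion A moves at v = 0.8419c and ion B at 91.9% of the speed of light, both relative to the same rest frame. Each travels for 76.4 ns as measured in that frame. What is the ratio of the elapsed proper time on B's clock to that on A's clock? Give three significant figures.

τ_B/τ_A = 0.731

A: γ = 1/√(1 − 0.8419²) = 1/√0.2912 = 1.853. B: β = 0.919; γ = 1/√(1 − 0.919²) = 1/√0.1554 = 2.536.
τ_A/τ_B = γ_B/γ_A = 2.536/1.853 = 1.369, so τ_B/τ_A = 0.7306.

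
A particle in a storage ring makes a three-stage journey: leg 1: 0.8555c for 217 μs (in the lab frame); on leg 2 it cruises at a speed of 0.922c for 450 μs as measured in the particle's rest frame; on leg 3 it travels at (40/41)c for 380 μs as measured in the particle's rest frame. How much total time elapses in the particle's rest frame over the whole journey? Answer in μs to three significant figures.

τ = 942 μs

Leg 1: γ = 1/√(1 − 0.8555²) = 1/√0.2681 = 1.931; τ_1 = 217/1.931 = 112.4 μs.
Leg 2: 450 μs is already measured in the particle's rest frame.
Leg 3: 380 μs is already measured in the particle's rest frame.
Total: 112.4 + 450.0 + 380.0 μs.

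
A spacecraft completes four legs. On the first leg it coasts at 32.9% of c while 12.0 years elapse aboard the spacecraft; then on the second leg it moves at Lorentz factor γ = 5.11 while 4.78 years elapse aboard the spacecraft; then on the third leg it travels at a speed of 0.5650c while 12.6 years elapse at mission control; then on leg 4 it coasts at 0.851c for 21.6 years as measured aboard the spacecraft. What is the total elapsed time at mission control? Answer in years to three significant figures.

Leg 1: β = 0.329; γ = 1/√(1 − 0.329²) = 1/√0.8918 = 1.059; Δt_1 = 1.059 × 12.0 = 12.71 years.
Leg 2: γ = 5.11; Δt_2 = 5.110 × 4.78 = 24.43 years.
Leg 3: 12.6 years is already measured at mission control.
Leg 4: γ = 1/√(1 − 0.851²) = 1/√0.2758 = 1.904; Δt_4 = 1.904 × 21.6 = 41.13 years.
Total: 12.71 + 24.43 + 12.60 + 41.13 years.

Δt = 90.9 years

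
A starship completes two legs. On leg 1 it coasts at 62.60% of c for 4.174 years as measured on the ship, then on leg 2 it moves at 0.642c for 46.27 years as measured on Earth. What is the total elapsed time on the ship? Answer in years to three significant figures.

τ = 39.6 years

Leg 1: 4.174 years is already measured on the ship.
Leg 2: γ = 1/√(1 − 0.642²) = 1/√0.5878 = 1.304; τ_2 = 46.27/1.304 = 35.48 years.
Total: 4.174 + 35.48 years.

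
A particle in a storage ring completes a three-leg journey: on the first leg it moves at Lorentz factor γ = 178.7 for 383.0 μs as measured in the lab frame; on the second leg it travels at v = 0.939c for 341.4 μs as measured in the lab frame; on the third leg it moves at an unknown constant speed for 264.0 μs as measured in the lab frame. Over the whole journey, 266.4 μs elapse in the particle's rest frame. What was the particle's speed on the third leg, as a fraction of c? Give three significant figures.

β = 0.831

Leg 1: γ = 178.7; τ_1 = 383.0/178.7 = 2.143 μs.
Leg 2: γ = 1/√(1 − 0.939²) = 1/√0.1183 = 2.908; τ_2 = 341.4/2.908 = 117.4 μs.
Leg 3: speed unknown; τ_3 = 264.0/γ_3.
Total proper time: 2.143 + 117.4 + τ_3 = 266.4, so τ_3 = 266.4 − 119.6 = 146.8 μs.
γ_3 = 264.0/146.8 = 1.798; β = √(1 − 1/γ²) = √0.6906.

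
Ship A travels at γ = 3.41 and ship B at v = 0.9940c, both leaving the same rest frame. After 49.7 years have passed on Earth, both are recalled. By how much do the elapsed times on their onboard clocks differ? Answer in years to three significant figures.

|τ_A − τ_B| = 9.14 years

A: γ = 3.41; τ_A = 49.7/3.410 = 14.57 years.
B: γ = 1/√(1 − 0.9940²) = 1/√0.01196 = 9.142; τ_B = 49.7/9.142 = 5.436 years.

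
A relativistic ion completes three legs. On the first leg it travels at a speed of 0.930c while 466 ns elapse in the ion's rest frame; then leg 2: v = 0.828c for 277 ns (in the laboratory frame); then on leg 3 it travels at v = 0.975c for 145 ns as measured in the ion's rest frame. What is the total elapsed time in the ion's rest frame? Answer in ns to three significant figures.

Leg 1: 466 ns is already measured in the ion's rest frame.
Leg 2: γ = 1/√(1 − 0.828²) = 1/√0.3144 = 1.783; τ_2 = 277/1.783 = 155.3 ns.
Leg 3: 145 ns is already measured in the ion's rest frame.
Total: 466.0 + 155.3 + 145.0 ns.

τ = 766 ns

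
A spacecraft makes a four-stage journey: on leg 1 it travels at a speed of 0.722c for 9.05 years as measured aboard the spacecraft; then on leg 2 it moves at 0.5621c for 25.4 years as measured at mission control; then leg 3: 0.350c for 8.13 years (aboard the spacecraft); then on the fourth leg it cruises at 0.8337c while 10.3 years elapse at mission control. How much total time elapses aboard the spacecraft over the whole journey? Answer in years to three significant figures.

τ = 43.9 years

Leg 1: 9.05 years is already measured aboard the spacecraft.
Leg 2: γ = 1/√(1 − 0.5621²) = 1/√0.6840 = 1.209; τ_2 = 25.4/1.209 = 21.01 years.
Leg 3: 8.13 years is already measured aboard the spacecraft.
Leg 4: γ = 1/√(1 − 0.8337²) = 1/√0.3049 = 1.811; τ_4 = 10.3/1.811 = 5.688 years.
Total: 9.050 + 21.01 + 8.130 + 5.688 years.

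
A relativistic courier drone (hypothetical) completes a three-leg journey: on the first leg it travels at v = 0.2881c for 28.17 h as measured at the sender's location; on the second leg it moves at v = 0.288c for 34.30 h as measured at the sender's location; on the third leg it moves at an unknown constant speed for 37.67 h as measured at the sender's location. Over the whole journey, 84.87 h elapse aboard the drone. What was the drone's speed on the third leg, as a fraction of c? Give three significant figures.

β = 0.747

Leg 1: γ = 1/√(1 − 0.2881²) = 1/√0.9170 = 1.044; τ_1 = 28.17/1.044 = 26.98 h.
Leg 2: γ = 1/√(1 − 0.288²) = 1/√0.9171 = 1.044; τ_2 = 34.30/1.044 = 32.85 h.
Leg 3: speed unknown; τ_3 = 37.67/γ_3.
Total proper time: 26.98 + 32.85 + τ_3 = 84.87, so τ_3 = 84.87 − 59.82 = 25.05 h.
γ_3 = 37.67/25.05 = 1.504; β = √(1 − 1/γ²) = √0.5579.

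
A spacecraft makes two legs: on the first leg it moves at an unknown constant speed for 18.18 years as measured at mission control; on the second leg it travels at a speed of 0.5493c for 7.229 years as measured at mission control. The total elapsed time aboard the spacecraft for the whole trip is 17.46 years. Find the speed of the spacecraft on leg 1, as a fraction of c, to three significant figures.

β = 0.778

Leg 1: speed unknown; τ_1 = 18.18/γ_1.
Leg 2: γ = 1/√(1 − 0.5493²) = 1/√0.6983 = 1.197; τ_2 = 7.229/1.197 = 6.041 years.
Total proper time: τ_1 + 6.041 = 17.46, so τ_1 = 17.46 − 6.041 = 11.42 years.
γ_1 = 18.18/11.42 = 1.592; β = √(1 − 1/γ²) = √0.6055.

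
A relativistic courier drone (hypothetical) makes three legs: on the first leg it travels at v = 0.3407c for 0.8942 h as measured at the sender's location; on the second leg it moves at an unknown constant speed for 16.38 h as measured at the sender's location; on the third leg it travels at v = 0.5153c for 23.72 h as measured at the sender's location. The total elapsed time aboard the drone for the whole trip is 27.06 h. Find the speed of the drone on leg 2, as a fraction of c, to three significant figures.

Leg 1: γ = 1/√(1 − 0.3407²) = 1/√0.8839 = 1.064; τ_1 = 0.8942/1.064 = 0.8407 h.
Leg 2: speed unknown; τ_2 = 16.38/γ_2.
Leg 3: γ = 1/√(1 − 0.5153²) = 1/√0.7345 = 1.167; τ_3 = 23.72/1.167 = 20.33 h.
Total proper time: 0.8407 + τ_2 + 20.33 = 27.06, so τ_2 = 27.06 − 21.17 = 5.891 h.
γ_2 = 16.38/5.891 = 2.781; β = √(1 − 1/γ²) = √0.8707.

β = 0.933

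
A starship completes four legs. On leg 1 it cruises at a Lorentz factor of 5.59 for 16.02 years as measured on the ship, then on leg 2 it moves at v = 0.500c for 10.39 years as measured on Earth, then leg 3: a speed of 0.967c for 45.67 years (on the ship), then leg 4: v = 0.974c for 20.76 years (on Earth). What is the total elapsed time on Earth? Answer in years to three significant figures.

Leg 1: γ = 5.59; Δt_1 = 5.590 × 16.02 = 89.55 years.
Leg 2: 10.39 years is already measured on Earth.
Leg 3: γ = 1/√(1 − 0.967²) = 1/√0.06491 = 3.925; Δt_3 = 3.925 × 45.67 = 179.3 years.
Leg 4: 20.76 years is already measured on Earth.
Total: 89.55 + 10.39 + 179.3 + 20.76 years.

Δt = 300 years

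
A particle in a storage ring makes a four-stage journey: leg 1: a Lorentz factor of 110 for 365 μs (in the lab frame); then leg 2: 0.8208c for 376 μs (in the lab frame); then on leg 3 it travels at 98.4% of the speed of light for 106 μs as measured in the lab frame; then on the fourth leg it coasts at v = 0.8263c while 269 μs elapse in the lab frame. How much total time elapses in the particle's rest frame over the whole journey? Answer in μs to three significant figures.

τ = 388 μs

Leg 1: γ = 110; τ_1 = 365/110.0 = 3.318 μs.
Leg 2: γ = 1/√(1 − 0.8208²) = 1/√0.3263 = 1.751; τ_2 = 376/1.751 = 214.8 μs.
Leg 3: β = 0.984; γ = 1/√(1 − 0.984²) = 1/√0.03174 = 5.613; τ_3 = 106/5.613 = 18.89 μs.
Leg 4: γ = 1/√(1 − 0.8263²) = 1/√0.3172 = 1.775; τ_4 = 269/1.775 = 151.5 μs.
Total: 3.318 + 214.8 + 18.89 + 151.5 μs.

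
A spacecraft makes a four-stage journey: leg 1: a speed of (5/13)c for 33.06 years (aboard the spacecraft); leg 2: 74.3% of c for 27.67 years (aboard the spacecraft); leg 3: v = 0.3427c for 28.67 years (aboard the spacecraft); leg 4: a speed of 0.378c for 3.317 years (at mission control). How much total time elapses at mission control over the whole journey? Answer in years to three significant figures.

Leg 1: γ = 1/√(1 − (5/13)²) = 13/12 ≈ 1.083; Δt_1 = 1.083 × 33.06 = 35.81 years.
Leg 2: β = 0.743; γ = 1/√(1 − 0.743²) = 1/√0.4480 = 1.494; Δt_2 = 1.494 × 27.67 = 41.34 years.
Leg 3: γ = 1/√(1 − 0.3427²) = 1/√0.8826 = 1.064; Δt_3 = 1.064 × 28.67 = 30.52 years.
Leg 4: 3.317 years is already measured at mission control.
Total: 35.81 + 41.34 + 30.52 + 3.317 years.

Δt = 111 years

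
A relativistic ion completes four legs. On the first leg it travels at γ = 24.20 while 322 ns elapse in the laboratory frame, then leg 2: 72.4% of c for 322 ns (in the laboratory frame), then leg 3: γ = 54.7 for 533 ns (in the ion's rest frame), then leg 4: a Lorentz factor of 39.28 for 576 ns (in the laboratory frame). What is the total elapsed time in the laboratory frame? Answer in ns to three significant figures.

Leg 1: 322 ns is already measured in the laboratory frame.
Leg 2: 322 ns is already measured in the laboratory frame.
Leg 3: γ = 54.7; Δt_3 = 54.70 × 533 = 2.916×10⁴ ns.
Leg 4: 576 ns is already measured in the laboratory frame.
Total: 322.0 + 322.0 + 2.916×10⁴ + 576.0 ns.

Δt = 3.04×10⁴ ns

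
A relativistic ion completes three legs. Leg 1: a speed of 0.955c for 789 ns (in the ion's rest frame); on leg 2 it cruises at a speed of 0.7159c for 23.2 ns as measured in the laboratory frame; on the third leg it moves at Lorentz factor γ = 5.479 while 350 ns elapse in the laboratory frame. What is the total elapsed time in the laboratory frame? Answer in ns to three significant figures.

Δt = 3030 ns

Leg 1: γ = 1/√(1 − 0.955²) = 1/√0.08798 = 3.371; Δt_1 = 3.371 × 789 = 2660 ns.
Leg 2: 23.2 ns is already measured in the laboratory frame.
Leg 3: 350 ns is already measured in the laboratory frame.
Total: 2660 + 23.20 + 350.0 ns.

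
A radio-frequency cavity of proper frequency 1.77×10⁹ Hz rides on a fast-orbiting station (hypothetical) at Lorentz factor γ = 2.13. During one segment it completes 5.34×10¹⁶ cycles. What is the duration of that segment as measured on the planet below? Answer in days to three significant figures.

γ = 2.13
Proper time for N cycles: τ = N/f = 5.34×10¹⁶/(1.77×10⁹) = 3.017×10⁷ s = 349.2 days.
Lab-frame duration Δt = γτ = 2.130 × 349.2 = 743.8 days.

Δt = 744 days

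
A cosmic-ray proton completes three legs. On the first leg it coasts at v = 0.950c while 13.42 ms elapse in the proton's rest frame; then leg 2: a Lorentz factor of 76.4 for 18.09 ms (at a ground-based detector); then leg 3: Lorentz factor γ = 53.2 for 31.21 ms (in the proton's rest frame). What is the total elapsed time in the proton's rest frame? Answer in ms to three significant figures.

τ = 44.9 ms

Leg 1: 13.42 ms is already measured in the proton's rest frame.
Leg 2: γ = 76.4; τ_2 = 18.09/76.40 = 0.2368 ms.
Leg 3: 31.21 ms is already measured in the proton's rest frame.
Total: 13.42 + 0.2368 + 31.21 ms.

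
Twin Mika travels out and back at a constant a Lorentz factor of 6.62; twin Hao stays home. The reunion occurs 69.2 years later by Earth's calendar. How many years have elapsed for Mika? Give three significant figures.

τ = 10.5 years

γ = 6.62
Mika's clock measures proper time along the trip: τ = Δt/γ = 69.2/6.620 years.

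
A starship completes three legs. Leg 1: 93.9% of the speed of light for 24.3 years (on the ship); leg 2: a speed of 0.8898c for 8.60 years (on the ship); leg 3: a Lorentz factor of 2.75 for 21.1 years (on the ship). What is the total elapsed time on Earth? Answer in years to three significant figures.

Leg 1: β = 0.939; γ = 1/√(1 − 0.939²) = 1/√0.1183 = 2.908; Δt_1 = 2.908 × 24.3 = 70.66 years.
Leg 2: γ = 1/√(1 − 0.8898²) = 1/√0.2083 = 2.191; Δt_2 = 2.191 × 8.60 = 18.85 years.
Leg 3: γ = 2.75; Δt_3 = 2.750 × 21.1 = 58.03 years.
Total: 70.66 + 18.85 + 58.03 years.

Δt = 148 years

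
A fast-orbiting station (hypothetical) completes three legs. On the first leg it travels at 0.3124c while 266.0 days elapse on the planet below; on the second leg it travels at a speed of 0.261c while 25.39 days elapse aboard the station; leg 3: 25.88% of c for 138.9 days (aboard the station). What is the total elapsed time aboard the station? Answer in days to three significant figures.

Leg 1: γ = 1/√(1 − 0.3124²) = 1/√0.9024 = 1.053; τ_1 = 266.0/1.053 = 252.7 days.
Leg 2: 25.39 days is already measured aboard the station.
Leg 3: 138.9 days is already measured aboard the station.
Total: 252.7 + 25.39 + 138.9 days.

τ = 417 days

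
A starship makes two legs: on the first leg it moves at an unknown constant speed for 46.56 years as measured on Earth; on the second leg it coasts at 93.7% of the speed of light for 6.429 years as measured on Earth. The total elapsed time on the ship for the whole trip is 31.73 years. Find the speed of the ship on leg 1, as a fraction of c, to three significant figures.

β = 0.774

Leg 1: speed unknown; τ_1 = 46.56/γ_1.
Leg 2: β = 0.937; γ = 1/√(1 − 0.937²) = 1/√0.1220 = 2.863; τ_2 = 6.429/2.863 = 2.246 years.
Total proper time: τ_1 + 2.246 = 31.73, so τ_1 = 31.73 − 2.246 = 29.48 years.
γ_1 = 46.56/29.48 = 1.579; β = √(1 − 1/γ²) = √0.5990.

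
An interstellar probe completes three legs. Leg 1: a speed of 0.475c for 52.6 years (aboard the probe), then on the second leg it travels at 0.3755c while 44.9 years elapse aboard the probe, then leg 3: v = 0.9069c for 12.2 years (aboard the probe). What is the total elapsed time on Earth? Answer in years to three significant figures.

Leg 1: γ = 1/√(1 − 0.475²) = 1/√0.7744 = 1.136; Δt_1 = 1.136 × 52.6 = 59.77 years.
Leg 2: γ = 1/√(1 − 0.3755²) = 1/√0.8590 = 1.079; Δt_2 = 1.079 × 44.9 = 48.45 years.
Leg 3: γ = 1/√(1 − 0.9069²) = 1/√0.1775 = 2.373; Δt_3 = 2.373 × 12.2 = 28.95 years.
Total: 59.77 + 48.45 + 28.95 years.

Δt = 137 years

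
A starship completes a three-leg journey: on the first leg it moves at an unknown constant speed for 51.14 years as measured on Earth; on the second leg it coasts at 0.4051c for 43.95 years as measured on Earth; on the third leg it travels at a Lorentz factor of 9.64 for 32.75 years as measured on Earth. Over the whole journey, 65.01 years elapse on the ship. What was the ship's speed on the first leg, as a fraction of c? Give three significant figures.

β = 0.908

Leg 1: speed unknown; τ_1 = 51.14/γ_1.
Leg 2: γ = 1/√(1 − 0.4051²) = 1/√0.8359 = 1.094; τ_2 = 43.95/1.094 = 40.18 years.
Leg 3: γ = 9.64; τ_3 = 32.75/9.640 = 3.397 years.
Total proper time: τ_1 + 40.18 + 3.397 = 65.01, so τ_1 = 65.01 − 43.58 = 21.43 years.
γ_1 = 51.14/21.43 = 2.386; β = √(1 − 1/γ²) = √0.8244.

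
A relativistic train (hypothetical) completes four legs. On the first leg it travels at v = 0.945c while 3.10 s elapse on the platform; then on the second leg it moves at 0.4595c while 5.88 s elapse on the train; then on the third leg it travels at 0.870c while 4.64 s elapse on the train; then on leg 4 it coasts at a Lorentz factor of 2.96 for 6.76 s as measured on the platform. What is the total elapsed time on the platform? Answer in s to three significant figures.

Δt = 25.9 s

Leg 1: 3.10 s is already measured on the platform.
Leg 2: γ = 1/√(1 − 0.4595²) = 1/√0.7889 = 1.126; Δt_2 = 1.126 × 5.88 = 6.620 s.
Leg 3: γ = 1/√(1 − 0.870²) = 1/√0.2431 = 2.028; Δt_3 = 2.028 × 4.64 = 9.411 s.
Leg 4: 6.76 s is already measured on the platform.
Total: 3.100 + 6.620 + 9.411 + 6.760 s.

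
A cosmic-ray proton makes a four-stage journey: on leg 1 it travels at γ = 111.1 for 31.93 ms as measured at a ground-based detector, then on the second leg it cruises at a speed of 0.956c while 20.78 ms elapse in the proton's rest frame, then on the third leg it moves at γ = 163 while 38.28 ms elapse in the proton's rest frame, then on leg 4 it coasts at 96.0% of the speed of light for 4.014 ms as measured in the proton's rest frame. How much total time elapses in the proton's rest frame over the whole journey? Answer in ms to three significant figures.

τ = 63.4 ms

Leg 1: γ = 111.1; τ_1 = 31.93/111.1 = 0.2874 ms.
Leg 2: 20.78 ms is already measured in the proton's rest frame.
Leg 3: 38.28 ms is already measured in the proton's rest frame.
Leg 4: 4.014 ms is already measured in the proton's rest frame.
Total: 0.2874 + 20.78 + 38.28 + 4.014 ms.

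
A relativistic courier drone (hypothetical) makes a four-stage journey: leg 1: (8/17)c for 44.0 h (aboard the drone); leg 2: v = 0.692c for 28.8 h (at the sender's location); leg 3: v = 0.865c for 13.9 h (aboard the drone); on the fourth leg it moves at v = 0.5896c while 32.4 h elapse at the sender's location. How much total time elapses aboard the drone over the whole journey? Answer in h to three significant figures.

Leg 1: 44.0 h is already measured aboard the drone.
Leg 2: γ = 1/√(1 − 0.692²) = 1/√0.5211 = 1.385; τ_2 = 28.8/1.385 = 20.79 h.
Leg 3: 13.9 h is already measured aboard the drone.
Leg 4: γ = 1/√(1 − 0.5896²) = 1/√0.6524 = 1.238; τ_4 = 32.4/1.238 = 26.17 h.
Total: 44.00 + 20.79 + 13.90 + 26.17 h.

τ = 105 h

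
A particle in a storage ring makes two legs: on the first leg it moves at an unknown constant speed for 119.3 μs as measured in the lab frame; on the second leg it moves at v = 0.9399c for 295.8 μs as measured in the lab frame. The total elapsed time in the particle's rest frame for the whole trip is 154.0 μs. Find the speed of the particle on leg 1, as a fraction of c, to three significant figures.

β = 0.896

Leg 1: speed unknown; τ_1 = 119.3/γ_1.
Leg 2: γ = 1/√(1 − 0.9399²) = 1/√0.1166 = 2.929; τ_2 = 295.8/2.929 = 101.0 μs.
Total proper time: τ_1 + 101.0 = 154.0, so τ_1 = 154.0 − 101.0 = 53.00 μs.
γ_1 = 119.3/53.00 = 2.251; β = √(1 − 1/γ²) = √0.8026.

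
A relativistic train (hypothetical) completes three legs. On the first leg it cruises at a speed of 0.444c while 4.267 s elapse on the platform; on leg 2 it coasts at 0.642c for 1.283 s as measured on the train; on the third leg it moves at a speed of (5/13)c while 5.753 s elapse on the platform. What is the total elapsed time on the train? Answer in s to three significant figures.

Leg 1: γ = 1/√(1 − 0.444²) = 1/√0.8029 = 1.116; τ_1 = 4.267/1.116 = 3.823 s.
Leg 2: 1.283 s is already measured on the train.
Leg 3: γ = 1/√(1 − (5/13)²) = 13/12 ≈ 1.083; τ_3 = 5.753/1.083 = 5.310 s.
Total: 3.823 + 1.283 + 5.310 s.

τ = 10.4 s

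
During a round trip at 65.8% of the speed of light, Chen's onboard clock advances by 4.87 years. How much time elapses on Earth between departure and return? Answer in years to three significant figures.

β = 0.658; γ = 1/√(1 − 0.658²) = 1/√0.5670 = 1.328
Earth-frame duration is the dilated interval: Δt = γτ = 1.328 × 4.87 years.

Δt = 6.47 years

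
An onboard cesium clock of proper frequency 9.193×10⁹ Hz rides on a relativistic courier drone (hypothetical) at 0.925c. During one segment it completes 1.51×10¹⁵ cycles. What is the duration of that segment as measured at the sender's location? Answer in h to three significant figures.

Δt = 120 h

γ = 1/√(1 − 0.925²) = 1/√0.1444 = 2.632
Proper time for N cycles: τ = N/f = 1.51×10¹⁵/(9.193×10⁹) = 1.643×10⁵ s = 45.63 h.
Lab-frame duration Δt = γτ = 2.632 × 45.63 = 120.1 h.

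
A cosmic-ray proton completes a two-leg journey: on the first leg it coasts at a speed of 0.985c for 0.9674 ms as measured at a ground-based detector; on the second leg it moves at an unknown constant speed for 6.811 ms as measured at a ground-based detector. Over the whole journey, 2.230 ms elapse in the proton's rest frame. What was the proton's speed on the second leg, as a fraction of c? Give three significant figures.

β = 0.953

Leg 1: γ = 1/√(1 − 0.985²) = 1/√0.02977 = 5.795; τ_1 = 0.9674/5.795 = 0.1669 ms.
Leg 2: speed unknown; τ_2 = 6.811/γ_2.
Total proper time: 0.1669 + τ_2 = 2.230, so τ_2 = 2.230 − 0.1669 = 2.063 ms.
γ_2 = 6.811/2.063 = 3.301; β = √(1 − 1/γ²) = √0.9082.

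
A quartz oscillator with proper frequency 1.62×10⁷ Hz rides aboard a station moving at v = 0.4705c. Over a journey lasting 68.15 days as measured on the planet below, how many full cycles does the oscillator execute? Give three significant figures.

γ = 1/√(1 − 0.4705²) = 1/√0.7786 = 1.133
The oscillator's own cycle count is N = f × τ where τ is the proper time aboard the station. τ = Δt/γ = 68.15/1.133 = 60.14 days = 5.196×10⁶ s.
N = 1.62×10⁷ × 5.196×10⁶ = 8.417×10¹³.

N = 8.42×10¹³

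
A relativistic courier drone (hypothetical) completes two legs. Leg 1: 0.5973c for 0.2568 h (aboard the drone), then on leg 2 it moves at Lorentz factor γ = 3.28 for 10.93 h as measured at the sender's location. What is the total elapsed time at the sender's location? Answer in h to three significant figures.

Δt = 11.3 h

Leg 1: γ = 1/√(1 − 0.5973²) = 1/√0.6432 = 1.247; Δt_1 = 1.247 × 0.2568 = 0.3202 h.
Leg 2: 10.93 h is already measured at the sender's location.
Total: 0.3202 + 10.93 h.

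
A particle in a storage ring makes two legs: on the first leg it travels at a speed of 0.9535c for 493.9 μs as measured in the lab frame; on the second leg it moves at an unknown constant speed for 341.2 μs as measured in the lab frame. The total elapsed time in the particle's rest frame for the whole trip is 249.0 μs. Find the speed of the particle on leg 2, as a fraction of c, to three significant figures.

Leg 1: γ = 1/√(1 − 0.9535²) = 1/√0.09084 = 3.318; τ_1 = 493.9/3.318 = 148.9 μs.
Leg 2: speed unknown; τ_2 = 341.2/γ_2.
Total proper time: 148.9 + τ_2 = 249.0, so τ_2 = 249.0 − 148.9 = 100.1 μs.
γ_2 = 341.2/100.1 = 3.407; β = √(1 − 1/γ²) = √0.9139.

β = 0.956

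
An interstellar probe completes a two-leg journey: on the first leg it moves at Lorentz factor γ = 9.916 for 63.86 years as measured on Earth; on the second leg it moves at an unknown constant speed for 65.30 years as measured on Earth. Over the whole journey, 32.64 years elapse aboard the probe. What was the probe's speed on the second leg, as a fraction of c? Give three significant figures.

β = 0.916

Leg 1: γ = 9.916; τ_1 = 63.86/9.916 = 6.440 years.
Leg 2: speed unknown; τ_2 = 65.30/γ_2.
Total proper time: 6.440 + τ_2 = 32.64, so τ_2 = 32.64 − 6.440 = 26.20 years.
γ_2 = 65.30/26.20 = 2.492; β = √(1 − 1/γ²) = √0.8390.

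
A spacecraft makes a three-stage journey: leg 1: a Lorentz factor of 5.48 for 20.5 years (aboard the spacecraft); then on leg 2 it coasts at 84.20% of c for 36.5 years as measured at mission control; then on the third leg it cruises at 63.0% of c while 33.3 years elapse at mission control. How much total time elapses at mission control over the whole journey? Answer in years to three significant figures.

Leg 1: γ = 5.48; Δt_1 = 5.480 × 20.5 = 112.3 years.
Leg 2: 36.5 years is already measured at mission control.
Leg 3: 33.3 years is already measured at mission control.
Total: 112.3 + 36.50 + 33.30 years.

Δt = 182 years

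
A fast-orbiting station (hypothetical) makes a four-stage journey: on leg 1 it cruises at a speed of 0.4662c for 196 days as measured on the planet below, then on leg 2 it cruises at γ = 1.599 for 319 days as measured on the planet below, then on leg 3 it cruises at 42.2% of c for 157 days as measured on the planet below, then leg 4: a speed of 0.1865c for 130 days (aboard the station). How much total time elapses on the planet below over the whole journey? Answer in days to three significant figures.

Leg 1: 196 days is already measured on the planet below.
Leg 2: 319 days is already measured on the planet below.
Leg 3: 157 days is already measured on the planet below.
Leg 4: γ = 1/√(1 − 0.1865²) = 1/√0.9652 = 1.018; Δt_4 = 1.018 × 130 = 132.3 days.
Total: 196.0 + 319.0 + 157.0 + 132.3 days.

Δt = 804 days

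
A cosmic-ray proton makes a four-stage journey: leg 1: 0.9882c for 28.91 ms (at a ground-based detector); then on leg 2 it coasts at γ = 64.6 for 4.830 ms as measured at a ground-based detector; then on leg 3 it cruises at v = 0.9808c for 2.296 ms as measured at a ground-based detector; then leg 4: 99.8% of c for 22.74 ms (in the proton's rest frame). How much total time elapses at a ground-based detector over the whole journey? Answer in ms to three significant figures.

Δt = 396 ms

Leg 1: 28.91 ms is already measured at a ground-based detector.
Leg 2: 4.830 ms is already measured at a ground-based detector.
Leg 3: 2.296 ms is already measured at a ground-based detector.
Leg 4: β = 0.998; γ = 1/√(1 − 0.998²) = 1/√0.003996 = 15.82; Δt_4 = 15.82 × 22.74 = 359.7 ms.
Total: 28.91 + 4.830 + 2.296 + 359.7 ms.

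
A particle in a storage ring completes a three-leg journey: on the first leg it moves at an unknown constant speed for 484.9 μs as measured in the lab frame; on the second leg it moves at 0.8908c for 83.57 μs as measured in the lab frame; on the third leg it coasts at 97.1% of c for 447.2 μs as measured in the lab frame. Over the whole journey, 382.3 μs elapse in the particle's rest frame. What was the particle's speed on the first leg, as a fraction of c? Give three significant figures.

Leg 1: speed unknown; τ_1 = 484.9/γ_1.
Leg 2: γ = 1/√(1 − 0.8908²) = 1/√0.2065 = 2.201; τ_2 = 83.57/2.201 = 37.97 μs.
Leg 3: β = 0.971; γ = 1/√(1 − 0.971²) = 1/√0.05716 = 4.183; τ_3 = 447.2/4.183 = 106.9 μs.
Total proper time: τ_1 + 37.97 + 106.9 = 382.3, so τ_1 = 382.3 − 144.9 = 237.4 μs.
γ_1 = 484.9/237.4 = 2.042; β = √(1 − 1/γ²) = √0.7603.

β = 0.872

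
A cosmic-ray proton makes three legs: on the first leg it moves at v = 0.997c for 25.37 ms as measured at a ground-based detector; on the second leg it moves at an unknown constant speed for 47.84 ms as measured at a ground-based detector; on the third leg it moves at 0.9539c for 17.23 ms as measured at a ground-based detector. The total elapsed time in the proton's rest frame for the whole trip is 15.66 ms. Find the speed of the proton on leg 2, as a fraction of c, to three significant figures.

Leg 1: γ = 1/√(1 − 0.997²) = 1/√0.005991 = 12.92; τ_1 = 25.37/12.92 = 1.964 ms.
Leg 2: speed unknown; τ_2 = 47.84/γ_2.
Leg 3: γ = 1/√(1 − 0.9539²) = 1/√0.09007 = 3.332; τ_3 = 17.23/3.332 = 5.171 ms.
Total proper time: 1.964 + τ_2 + 5.171 = 15.66, so τ_2 = 15.66 − 7.135 = 8.525 ms.
γ_2 = 47.84/8.525 = 5.612; β = √(1 − 1/γ²) = √0.9682.

β = 0.984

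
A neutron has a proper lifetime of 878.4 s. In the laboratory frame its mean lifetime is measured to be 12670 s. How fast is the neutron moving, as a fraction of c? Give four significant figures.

γ = Δt/τ₀ = 12670/878.4 = 14.42
β = √(1 − 1/γ²) = √(1 − 0.004807) = √0.9952

v = 0.9976c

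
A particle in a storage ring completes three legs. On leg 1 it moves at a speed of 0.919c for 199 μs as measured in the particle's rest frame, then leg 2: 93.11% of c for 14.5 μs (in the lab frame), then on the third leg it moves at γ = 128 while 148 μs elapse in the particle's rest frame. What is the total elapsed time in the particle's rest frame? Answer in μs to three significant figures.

τ = 352 μs

Leg 1: 199 μs is already measured in the particle's rest frame.
Leg 2: β = 0.9311; γ = 1/√(1 − 0.9311²) = 1/√0.1331 = 2.741; τ_2 = 14.5/2.741 = 5.289 μs.
Leg 3: 148 μs is already measured in the particle's rest frame.
Total: 199.0 + 5.289 + 148.0 μs.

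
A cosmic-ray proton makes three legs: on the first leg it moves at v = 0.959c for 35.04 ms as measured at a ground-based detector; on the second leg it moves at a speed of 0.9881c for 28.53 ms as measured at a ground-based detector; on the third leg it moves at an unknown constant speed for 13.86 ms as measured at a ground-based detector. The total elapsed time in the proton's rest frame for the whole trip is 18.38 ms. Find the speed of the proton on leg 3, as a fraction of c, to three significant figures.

β = 0.956

Leg 1: γ = 1/√(1 − 0.959²) = 1/√0.08032 = 3.529; τ_1 = 35.04/3.529 = 9.931 ms.
Leg 2: γ = 1/√(1 − 0.9881²) = 1/√0.02366 = 6.501; τ_2 = 28.53/6.501 = 4.388 ms.
Leg 3: speed unknown; τ_3 = 13.86/γ_3.
Total proper time: 9.931 + 4.388 + τ_3 = 18.38, so τ_3 = 18.38 − 14.32 = 4.061 ms.
γ_3 = 13.86/4.061 = 3.413; β = √(1 − 1/γ²) = √0.9141.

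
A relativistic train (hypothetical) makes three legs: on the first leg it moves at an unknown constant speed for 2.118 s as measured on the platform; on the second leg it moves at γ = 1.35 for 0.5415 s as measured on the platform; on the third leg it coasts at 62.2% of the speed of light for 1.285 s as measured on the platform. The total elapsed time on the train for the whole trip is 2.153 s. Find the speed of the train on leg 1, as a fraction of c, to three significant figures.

β = 0.936

Leg 1: speed unknown; τ_1 = 2.118/γ_1.
Leg 2: γ = 1.35; τ_2 = 0.5415/1.350 = 0.4011 s.
Leg 3: β = 0.622; γ = 1/√(1 − 0.622²) = 1/√0.6131 = 1.277; τ_3 = 1.285/1.277 = 1.006 s.
Total proper time: τ_1 + 0.4011 + 1.006 = 2.153, so τ_1 = 2.153 − 1.407 = 0.7457 s.
γ_1 = 2.118/0.7457 = 2.840; β = √(1 − 1/γ²) = √0.8760.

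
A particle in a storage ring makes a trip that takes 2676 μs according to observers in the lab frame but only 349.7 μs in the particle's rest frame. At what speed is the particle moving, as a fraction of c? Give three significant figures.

β = 0.991

The proper time is measured in the particle's rest frame (both events occur at the particle's location); Δt is measured in the lab frame. γ = Δt/τ = 2676/349.7 = 7.652.
β = √(1 − 1/γ²) = √(1 − 0.01708) = √0.9829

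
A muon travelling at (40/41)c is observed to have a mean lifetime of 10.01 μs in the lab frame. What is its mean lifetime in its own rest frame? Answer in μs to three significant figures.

τ₀ = 2.20 μs

γ = 1/√(1 − (40/41)²) = 41/9 ≈ 4.556
The lab-frame lifetime is the dilated interval; the proper lifetime is τ₀ = Δt/γ = 10.01/4.556 μs.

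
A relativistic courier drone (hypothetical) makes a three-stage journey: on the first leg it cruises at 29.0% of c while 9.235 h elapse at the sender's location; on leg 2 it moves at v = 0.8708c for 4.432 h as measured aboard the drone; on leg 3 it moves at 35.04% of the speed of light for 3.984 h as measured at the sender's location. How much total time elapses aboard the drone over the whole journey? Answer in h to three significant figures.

τ = 17.0 h

Leg 1: β = 0.290; γ = 1/√(1 − 0.290²) = 1/√0.9159 = 1.045; τ_1 = 9.235/1.045 = 8.838 h.
Leg 2: 4.432 h is already measured aboard the drone.
Leg 3: β = 0.3504; γ = 1/√(1 − 0.3504²) = 1/√0.8772 = 1.068; τ_3 = 3.984/1.068 = 3.731 h.
Total: 8.838 + 4.432 + 3.731 h.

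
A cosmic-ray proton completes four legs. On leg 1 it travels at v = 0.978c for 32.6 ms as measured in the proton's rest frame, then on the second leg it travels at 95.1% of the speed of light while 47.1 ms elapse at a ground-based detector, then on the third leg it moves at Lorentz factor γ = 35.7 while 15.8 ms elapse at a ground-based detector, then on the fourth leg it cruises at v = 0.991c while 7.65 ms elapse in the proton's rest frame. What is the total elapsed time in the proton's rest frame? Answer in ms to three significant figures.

τ = 55.3 ms

Leg 1: 32.6 ms is already measured in the proton's rest frame.
Leg 2: β = 0.951; γ = 1/√(1 − 0.951²) = 1/√0.09560 = 3.234; τ_2 = 47.1/3.234 = 14.56 ms.
Leg 3: γ = 35.7; τ_3 = 15.8/35.70 = 0.4426 ms.
Leg 4: 7.65 ms is already measured in the proton's rest frame.
Total: 32.60 + 14.56 + 0.4426 + 7.650 ms.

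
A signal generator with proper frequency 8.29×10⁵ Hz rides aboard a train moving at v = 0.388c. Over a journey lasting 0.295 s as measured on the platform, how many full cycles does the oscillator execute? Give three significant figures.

γ = 1/√(1 − 0.388²) = 1/√0.8495 = 1.085
The oscillator's own cycle count is N = f × τ where τ is the proper time on the train. τ = Δt/γ = 0.295/1.085 = 0.2719 s = 2.719×10⁻¹ s.
N = 8.29×10⁵ × 2.719×10⁻¹ = 2.254×10⁵.

N = 2.25×10⁵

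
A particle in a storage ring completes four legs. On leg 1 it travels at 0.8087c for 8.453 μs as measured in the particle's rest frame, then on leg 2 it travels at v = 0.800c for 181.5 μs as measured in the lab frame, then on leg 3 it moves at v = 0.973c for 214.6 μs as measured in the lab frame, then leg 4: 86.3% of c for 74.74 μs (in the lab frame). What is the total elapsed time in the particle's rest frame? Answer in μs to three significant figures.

Leg 1: 8.453 μs is already measured in the particle's rest frame.
Leg 2: γ = 1/√(1 − 0.800²) = 1/√0.3600 = 1.667; τ_2 = 181.5/1.667 = 108.9 μs.
Leg 3: γ = 1/√(1 − 0.973²) = 1/√0.05327 = 4.333; τ_3 = 214.6/4.333 = 49.53 μs.
Leg 4: β = 0.863; γ = 1/√(1 − 0.863²) = 1/√0.2552 = 1.979; τ_4 = 74.74/1.979 = 37.76 μs.
Total: 8.453 + 108.9 + 49.53 + 37.76 μs.

τ = 205 μs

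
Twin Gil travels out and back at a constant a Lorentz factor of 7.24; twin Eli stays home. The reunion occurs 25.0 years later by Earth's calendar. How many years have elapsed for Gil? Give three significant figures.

τ = 3.45 years

γ = 7.24
Gil's clock measures proper time along the trip: τ = Δt/γ = 25.0/7.240 years.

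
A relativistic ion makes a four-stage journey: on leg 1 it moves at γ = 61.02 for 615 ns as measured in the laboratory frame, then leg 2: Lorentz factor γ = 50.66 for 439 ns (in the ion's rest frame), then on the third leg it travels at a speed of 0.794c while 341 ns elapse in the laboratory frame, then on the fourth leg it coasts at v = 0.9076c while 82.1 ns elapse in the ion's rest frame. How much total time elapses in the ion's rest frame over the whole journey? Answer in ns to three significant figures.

τ = 738 ns

Leg 1: γ = 61.02; τ_1 = 615/61.02 = 10.08 ns.
Leg 2: 439 ns is already measured in the ion's rest frame.
Leg 3: γ = 1/√(1 − 0.794²) = 1/√0.3696 = 1.645; τ_3 = 341/1.645 = 207.3 ns.
Leg 4: 82.1 ns is already measured in the ion's rest frame.
Total: 10.08 + 439.0 + 207.3 + 82.10 ns.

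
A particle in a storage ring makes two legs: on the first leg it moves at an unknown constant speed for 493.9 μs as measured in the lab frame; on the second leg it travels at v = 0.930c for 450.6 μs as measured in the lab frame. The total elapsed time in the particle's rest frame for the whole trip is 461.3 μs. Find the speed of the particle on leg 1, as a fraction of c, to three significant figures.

β = 0.801

Leg 1: speed unknown; τ_1 = 493.9/γ_1.
Leg 2: γ = 1/√(1 − 0.930²) = 1/√0.1351 = 2.721; τ_2 = 450.6/2.721 = 165.6 μs.
Total proper time: τ_1 + 165.6 = 461.3, so τ_1 = 461.3 − 165.6 = 295.7 μs.
γ_1 = 493.9/295.7 = 1.670; β = √(1 − 1/γ²) = √0.6416.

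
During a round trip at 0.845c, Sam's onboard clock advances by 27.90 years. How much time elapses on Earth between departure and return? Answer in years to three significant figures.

γ = 1/√(1 − 0.845²) = 1/√0.2860 = 1.870
Earth-frame duration is the dilated interval: Δt = γτ = 1.870 × 27.90 years.

Δt = 52.2 years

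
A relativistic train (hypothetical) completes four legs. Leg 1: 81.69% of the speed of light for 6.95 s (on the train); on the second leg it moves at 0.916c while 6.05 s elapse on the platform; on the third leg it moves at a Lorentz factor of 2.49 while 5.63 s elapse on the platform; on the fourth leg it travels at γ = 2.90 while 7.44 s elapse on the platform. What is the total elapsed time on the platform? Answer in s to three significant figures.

Leg 1: β = 0.8169; γ = 1/√(1 − 0.8169²) = 1/√0.3327 = 1.734; Δt_1 = 1.734 × 6.95 = 12.05 s.
Leg 2: 6.05 s is already measured on the platform.
Leg 3: 5.63 s is already measured on the platform.
Leg 4: 7.44 s is already measured on the platform.
Total: 12.05 + 6.050 + 5.630 + 7.440 s.

Δt = 31.2 s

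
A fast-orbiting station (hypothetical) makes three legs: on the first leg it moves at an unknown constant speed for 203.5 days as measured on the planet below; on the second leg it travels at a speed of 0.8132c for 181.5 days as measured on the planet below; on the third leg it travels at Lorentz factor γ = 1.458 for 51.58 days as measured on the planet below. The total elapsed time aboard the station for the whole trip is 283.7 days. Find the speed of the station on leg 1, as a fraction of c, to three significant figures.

β = 0.713

Leg 1: speed unknown; τ_1 = 203.5/γ_1.
Leg 2: γ = 1/√(1 − 0.8132²) = 1/√0.3387 = 1.718; τ_2 = 181.5/1.718 = 105.6 days.
Leg 3: γ = 1.458; τ_3 = 51.58/1.458 = 35.38 days.
Total proper time: τ_1 + 105.6 + 35.38 = 283.7, so τ_1 = 283.7 − 141.0 = 142.7 days.
γ_1 = 203.5/142.7 = 1.426; β = √(1 − 1/γ²) = √0.5083.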